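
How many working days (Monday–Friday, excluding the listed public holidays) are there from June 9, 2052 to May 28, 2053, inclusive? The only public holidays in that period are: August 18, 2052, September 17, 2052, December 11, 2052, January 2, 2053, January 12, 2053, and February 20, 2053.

249

June 9, 2052 is a Sunday.
That's 354 days from start to end, counting both.
354 = 7 × 50 + 4, so there are 50 full weeks plus 4 extra days.
Each full week contributes 5 weekdays (Mon–Fri): 50 × 5 = 250.
The 4 extra days are Sun, Mon, Tue, Wed — 3 of them qualify.
Total: 250 + 3 = 253.
Holidays: August 18, 2052 (Sun); September 17, 2052 (Tue); December 11, 2052 (Wed); January 2, 2053 (Thu); January 12, 2053 (Sun); February 20, 2053 (Thu).
4 of the 6 holidays fall on weekdays; the rest are weekends and were already excluded.
Business days: 253 − 4 = 249.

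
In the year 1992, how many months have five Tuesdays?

A month has five Tuesdays exactly when Tuesday falls within its first (length − 28) days.
Jan: 31 days, starts Wed → 5 of Wed, Thu, Fri
Feb: 29 days, starts Sat → 5 of Sat
Mar: 31 days, starts Sun → 5 of Sun, Mon, Tue ✓
Apr: 30 days, starts Wed → 5 of Wed, Thu
May: 31 days, starts Fri → 5 of Fri, Sat, Sun
Jun: 30 days, starts Mon → 5 of Mon, Tue ✓
Jul: 31 days, starts Wed → 5 of Wed, Thu, Fri
Aug: 31 days, starts Sat → 5 of Sat, Sun, Mon
Sep: 30 days, starts Tue → 5 of Tue, Wed ✓
Oct: 31 days, starts Thu → 5 of Thu, Fri, Sat
Nov: 30 days, starts Sun → 5 of Sun, Mon
Dec: 31 days, starts Tue → 5 of Tue, Wed, Thu ✓
Months with five Tuesdays: Mar, Jun, Sep, Dec.

4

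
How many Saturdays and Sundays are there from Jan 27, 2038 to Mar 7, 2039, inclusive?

Jan 27, 2038 is a Wednesday.
From Jan 27, 2038 to Mar 7, 2039 is 405 days inclusive.
405 = 7 × 57 + 6, so there are 57 full weeks plus 6 extra days.
Each full week contributes 2 weekend days (Sat, Sun): 57 × 2 = 114.
The 6 extra days are Wednesday, Thursday, Friday, Saturday, Sunday, Monday — 2 of them qualify.
Total: 114 + 2 = 116.

116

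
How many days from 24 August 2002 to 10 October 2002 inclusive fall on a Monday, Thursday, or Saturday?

21

24 August 2002 is a Saturday.
That's 48 days from start to end, counting both.
48 = 7 × 6 + 6, so there are 6 full weeks plus 6 extra days.
Each full week contributes 3 days from the set (Mon, Thu, Sat): 6 × 3 = 18.
The 6 extra days are Saturday, Sunday, Monday, Tuesday, Wednesday, Thursday — 3 of them qualify.
Total: 18 + 3 = 21.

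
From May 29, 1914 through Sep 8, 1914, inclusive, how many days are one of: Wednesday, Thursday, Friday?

May 29, 1914 is a Friday.
From May 29, 1914 to Sep 8, 1914 is 103 days inclusive.
103 = 7 × 14 + 5, so there are 14 full weeks plus 5 extra days.
Each full week contributes 3 days from the set (Wed, Thu, Fri): 14 × 3 = 42.
The 5 extra days are Friday, Saturday, Sunday, Monday, Tuesday — 1 of them qualifies.
Total: 42 + 1 = 43.

43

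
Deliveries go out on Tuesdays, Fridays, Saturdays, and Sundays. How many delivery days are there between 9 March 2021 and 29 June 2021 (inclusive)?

9 March 2021 is a Tuesday.
That's 113 days from start to end, counting both.
113 = 7 × 16 + 1, so there are 16 full weeks plus 1 extra day.
Each full week contributes 4 days from the set (Tue, Fri, Sat, Sun): 16 × 4 = 64.
The 1 extra day is Tue — 1 of them qualifies.
Total: 64 + 1 = 65.

65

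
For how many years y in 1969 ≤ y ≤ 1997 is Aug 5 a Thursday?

Day of week of August 5 in each year:
1969: Tue, 1970: Wed, 1971: Thu ✓, 1972: Sat, 1973: Sun, 1974: Mon, 1975: Tue, 1976: Thu ✓, 1977: Fri, 1978: Sat, 1979: Sun, 1980: Tue, 1981: Wed, 1982: Thu ✓, 1983: Fri, 1984: Sun, 1985: Mon, 1986: Tue, 1987: Wed, 1988: Fri, 1989: Sat, 1990: Sun, 1991: Mon, 1992: Wed, 1993: Thu ✓, 1994: Fri, 1995: Sat, 1996: Mon, 1997: Tue
Thursdays: 1971, 1976, 1982, 1993.

4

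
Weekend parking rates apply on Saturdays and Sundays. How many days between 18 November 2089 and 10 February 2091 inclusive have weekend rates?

18 November 2089 is a Friday.
That's 450 days from start to end, counting both.
450 = 7 × 64 + 2, so there are 64 full weeks plus 2 extra days.
Each full week contributes 2 weekend days (Sat, Sun): 64 × 2 = 128.
The 2 extra days are Friday, Saturday — 1 of them qualifies.
Total: 128 + 1 = 129.

129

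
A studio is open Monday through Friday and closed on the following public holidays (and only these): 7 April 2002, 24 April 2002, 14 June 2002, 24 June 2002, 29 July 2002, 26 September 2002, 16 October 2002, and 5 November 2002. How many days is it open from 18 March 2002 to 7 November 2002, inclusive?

162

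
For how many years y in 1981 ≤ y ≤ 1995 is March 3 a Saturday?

2

Day of week of March 3 in each year:
1981: Tue, 1982: Wed, 1983: Thu, 1984: Sat ✓, 1985: Sun, 1986: Mon, 1987: Tue, 1988: Thu, 1989: Fri, 1990: Sat ✓, 1991: Sun, 1992: Tue, 1993: Wed, 1994: Thu, 1995: Fri
Saturdays: 1984, 1990.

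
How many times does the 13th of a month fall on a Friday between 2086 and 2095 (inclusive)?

Friday-the-13ths by year:
2086: Sep, Dec
2087: Jun
2088: Feb, Aug
2089: May
2090: Jan, Oct
2091: Apr, Jul
2092: Jun
2093: Feb, Mar, Nov
2094: Aug
2095: May

16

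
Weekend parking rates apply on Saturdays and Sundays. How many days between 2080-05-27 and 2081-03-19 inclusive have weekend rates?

2080-05-27 is a Monday.
That's 297 days from start to end, counting both.
297 = 7 × 42 + 3, so there are 42 full weeks plus 3 extra days.
Each full week contributes 2 weekend days (Sat, Sun): 42 × 2 = 84.
The 3 extra days are Monday, Tuesday, Wednesday — none qualify.
Total: 84 + 0 = 84.

84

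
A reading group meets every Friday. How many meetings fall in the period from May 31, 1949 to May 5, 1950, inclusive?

49 Fridays

May 31, 1949 is a Tuesday.
That's 340 days from start to end, counting both.
340 = 7 × 48 + 4, so there are 48 full weeks plus 4 extra days.
Each full week contributes one Friday: 48 so far.
The 4 extra days are Tue, Wed, Thu, Fri — 1 of them qualifies.
Total: 48 + 1 = 49.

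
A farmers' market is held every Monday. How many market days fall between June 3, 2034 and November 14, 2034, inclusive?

June 3, 2034 is a Saturday.
From June 3, 2034 to November 14, 2034 is 165 days inclusive.
165 = 7 × 23 + 4, so there are 23 full weeks plus 4 extra days.
Each full week contributes one Monday: 23 so far.
The 4 extra days are Sat, Sun, Mon, Tue — 1 of them qualifies.
Total: 23 + 1 = 24.

24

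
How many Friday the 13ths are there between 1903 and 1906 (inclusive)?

8

Friday-the-13ths by year:
1903: Feb, Mar, Nov
1904: May
1905: Jan, Oct
1906: Apr, Jul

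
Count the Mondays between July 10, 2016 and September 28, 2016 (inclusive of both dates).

July 10, 2016 is a Sunday.
From July 10, 2016 to September 28, 2016 is 81 days inclusive.
81 = 7 × 11 + 4, so there are 11 full weeks plus 4 extra days.
Each full week contributes one Monday: 11 so far.
The 4 extra days are Sunday, Monday, Tuesday, Wednesday — 1 of them qualifies.
Total: 11 + 1 = 12.

12 Mondays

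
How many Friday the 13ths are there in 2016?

The 13th falls on a Friday when the month's 13th has weekday Fri.
Jan 13 is Wed; Feb 13 is Sat; Mar 13 is Sun; Apr 13 is Wed; May 13 is Fri ✓; Jun 13 is Mon; Jul 13 is Wed; Aug 13 is Sat; Sep 13 is Tue; Oct 13 is Thu; Nov 13 is Sun; Dec 13 is Tue.
Friday the 13ths: May.

1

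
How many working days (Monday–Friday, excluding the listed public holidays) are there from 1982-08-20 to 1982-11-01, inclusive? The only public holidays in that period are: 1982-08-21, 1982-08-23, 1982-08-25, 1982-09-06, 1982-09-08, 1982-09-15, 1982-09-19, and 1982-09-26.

47

1982-08-20 is a Friday.
From 1982-08-20 to 1982-11-01 is 74 days inclusive.
74 = 7 × 10 + 4, so there are 10 full weeks plus 4 extra days.
Each full week contributes 5 weekdays (Mon–Fri): 10 × 5 = 50.
The 4 extra days are Friday, Saturday, Sunday, Monday — 2 of them qualify.
Total: 50 + 2 = 52.
Holidays: 1982-08-21 (Sat); 1982-08-23 (Mon); 1982-08-25 (Wed); 1982-09-06 (Mon); 1982-09-08 (Wed); 1982-09-15 (Wed); 1982-09-19 (Sun); 1982-09-26 (Sun).
5 of the 8 holidays fall on weekdays; the rest are weekends and were already excluded.
Business days: 52 − 5 = 47.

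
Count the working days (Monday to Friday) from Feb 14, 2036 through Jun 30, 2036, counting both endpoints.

Feb 14, 2036 is a Thursday.
The range spans 138 days (inclusive of both endpoints).
138 = 7 × 19 + 5, so there are 19 full weeks plus 5 extra days.
Each full week contributes 5 weekdays (Mon–Fri): 19 × 5 = 95.
The 5 extra days are Thursday, Friday, Saturday, Sunday, Monday — 3 of them qualify.
Total: 95 + 3 = 98.

98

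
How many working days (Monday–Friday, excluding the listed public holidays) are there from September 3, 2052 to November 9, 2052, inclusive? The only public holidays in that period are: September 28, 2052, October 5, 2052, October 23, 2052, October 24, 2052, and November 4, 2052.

46 working days

September 3, 2052 is a Tuesday.
The range spans 68 days (inclusive of both endpoints).
68 = 7 × 9 + 5, so there are 9 full weeks plus 5 extra days.
Each full week contributes 5 weekdays (Mon–Fri): 9 × 5 = 45.
The 5 extra days are Tue, Wed, Thu, Fri, Sat — 4 of them qualify.
Total: 45 + 4 = 49.
Holidays: September 28, 2052 (Sat); October 5, 2052 (Sat); October 23, 2052 (Wed); October 24, 2052 (Thu); November 4, 2052 (Mon).
3 of the 5 holidays fall on weekdays; the rest are weekends and were already excluded.
Business days: 49 − 3 = 46.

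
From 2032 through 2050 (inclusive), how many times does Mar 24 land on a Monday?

Day of week of March 24 in each year:
2032: Wed, 2033: Thu, 2034: Fri, 2035: Sat, 2036: Mon ✓, 2037: Tue, 2038: Wed, 2039: Thu, 2040: Sat, 2041: Sun, 2042: Mon ✓, 2043: Tue, 2044: Thu, 2045: Fri, 2046: Sat, 2047: Sun, 2048: Tue, 2049: Wed, 2050: Thu
Mondays: 2036, 2042.

2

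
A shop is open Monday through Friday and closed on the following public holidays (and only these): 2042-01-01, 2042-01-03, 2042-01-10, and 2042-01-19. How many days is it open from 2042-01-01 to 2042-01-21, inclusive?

12

2042-01-01 is a Wednesday.
The range spans 21 days (inclusive of both endpoints).
21 = 7 × 3, so the span is exactly 3 full weeks.
Each full week contributes 5 weekdays (Mon–Fri): 3 × 5 = 15.
Holidays: 2042-01-01 (Wed); 2042-01-03 (Fri); 2042-01-10 (Fri); 2042-01-19 (Sun).
3 of the 4 holidays fall on weekdays; the rest are weekends and were already excluded.
Business days: 15 − 3 = 12.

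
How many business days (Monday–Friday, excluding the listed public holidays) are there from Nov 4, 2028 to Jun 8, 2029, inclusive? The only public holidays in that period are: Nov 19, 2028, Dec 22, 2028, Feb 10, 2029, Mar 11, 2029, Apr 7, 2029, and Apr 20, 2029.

153 business days

Nov 4, 2028 is a Saturday.
That's 217 days from start to end, counting both.
217 = 7 × 31, so the span is exactly 31 full weeks.
Each full week contributes 5 weekdays (Mon–Fri): 31 × 5 = 155.
Total: 155.
Holidays: Nov 19, 2028 (Sun); Dec 22, 2028 (Fri); Feb 10, 2029 (Sat); Mar 11, 2029 (Sun); Apr 7, 2029 (Sat); Apr 20, 2029 (Fri).
2 of the 6 holidays fall on weekdays; the rest are weekends and were already excluded.
Business days: 155 − 2 = 153.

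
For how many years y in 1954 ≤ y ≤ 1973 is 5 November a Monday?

Day of week of November 5 in each year:
1954: Fri, 1955: Sat, 1956: Mon ✓, 1957: Tue, 1958: Wed, 1959: Thu, 1960: Sat, 1961: Sun, 1962: Mon ✓, 1963: Tue, 1964: Thu, 1965: Fri, 1966: Sat, 1967: Sun, 1968: Tue, 1969: Wed, 1970: Thu, 1971: Fri, 1972: Sun, 1973: Mon ✓
Mondays: 1956, 1962, 1973.

3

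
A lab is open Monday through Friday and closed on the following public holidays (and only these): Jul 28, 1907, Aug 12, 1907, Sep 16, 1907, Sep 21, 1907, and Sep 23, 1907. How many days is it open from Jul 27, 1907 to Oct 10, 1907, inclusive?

Jul 27, 1907 is a Saturday.
The range spans 76 days (inclusive of both endpoints).
76 = 7 × 10 + 6, so there are 10 full weeks plus 6 extra days.
Each full week contributes 5 weekdays (Mon–Fri): 10 × 5 = 50.
The 6 extra days are Sat, Sun, Mon, Tue, Wed, Thu — 4 of them qualify.
Total: 50 + 4 = 54.
Holidays: Jul 28, 1907 (Sun); Aug 12, 1907 (Mon); Sep 16, 1907 (Mon); Sep 21, 1907 (Sat); Sep 23, 1907 (Mon).
3 of the 5 holidays fall on weekdays; the rest are weekends and were already excluded.
Business days: 54 − 3 = 51.

51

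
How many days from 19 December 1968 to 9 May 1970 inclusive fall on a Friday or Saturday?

146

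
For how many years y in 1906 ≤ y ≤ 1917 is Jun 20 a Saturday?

Day of week of June 20 in each year:
1906: Wed, 1907: Thu, 1908: Sat ✓, 1909: Sun, 1910: Mon, 1911: Tue, 1912: Thu, 1913: Fri, 1914: Sat ✓, 1915: Sun, 1916: Tue, 1917: Wed
Saturdays: 1908, 1914.

2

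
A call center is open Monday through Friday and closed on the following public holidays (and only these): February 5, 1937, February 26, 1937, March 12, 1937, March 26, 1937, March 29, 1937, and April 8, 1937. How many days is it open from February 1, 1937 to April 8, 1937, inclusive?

43

February 1, 1937 is a Monday.
The range spans 67 days (inclusive of both endpoints).
67 = 7 × 9 + 4, so there are 9 full weeks plus 4 extra days.
Each full week contributes 5 weekdays (Mon–Fri): 9 × 5 = 45.
The 4 extra days are Mon, Tue, Wed, Thu — 4 of them qualify.
Total: 45 + 4 = 49.
Holidays: February 5, 1937 (Fri); February 26, 1937 (Fri); March 12, 1937 (Fri); March 26, 1937 (Fri); March 29, 1937 (Mon); April 8, 1937 (Thu).
All 6 holidays fall on weekdays, so subtract 6.
Business days: 49 − 6 = 43.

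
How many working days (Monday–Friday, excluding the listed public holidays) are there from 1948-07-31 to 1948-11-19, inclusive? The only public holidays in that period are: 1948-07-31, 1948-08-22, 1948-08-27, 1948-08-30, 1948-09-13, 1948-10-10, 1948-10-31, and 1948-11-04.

76 working days

1948-07-31 is a Saturday.
From 1948-07-31 to 1948-11-19 is 112 days inclusive.
112 = 7 × 16, so the span is exactly 16 full weeks.
Each full week contributes 5 weekdays (Mon–Fri): 16 × 5 = 80.
Holidays: 1948-07-31 (Sat); 1948-08-22 (Sun); 1948-08-27 (Fri); 1948-08-30 (Mon); 1948-09-13 (Mon); 1948-10-10 (Sun); 1948-10-31 (Sun); 1948-11-04 (Thu).
4 of the 8 holidays fall on weekdays; the rest are weekends and were already excluded.
Business days: 80 − 4 = 76.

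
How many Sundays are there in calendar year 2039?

Jan 1, 2039 is a Saturday.
The range spans 365 days (inclusive of both endpoints).
365 = 7 × 52 + 1, so there are 52 full weeks plus 1 extra day.
Each full week contributes one Sunday: 52 so far.
The 1 extra day is Sat — none qualify.
Total: 52 + 0 = 52.

52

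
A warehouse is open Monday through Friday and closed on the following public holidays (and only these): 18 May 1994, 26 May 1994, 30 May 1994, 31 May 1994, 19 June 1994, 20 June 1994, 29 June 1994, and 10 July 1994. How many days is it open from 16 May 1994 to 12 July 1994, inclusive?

16 May 1994 is a Monday.
The range spans 58 days (inclusive of both endpoints).
58 = 7 × 8 + 2, so there are 8 full weeks plus 2 extra days.
Each full week contributes 5 weekdays (Mon–Fri): 8 × 5 = 40.
The 2 extra days are Monday, Tuesday — 2 of them qualify.
Total: 40 + 2 = 42.
Holidays: 18 May 1994 (Wed); 26 May 1994 (Thu); 30 May 1994 (Mon); 31 May 1994 (Tue); 19 June 1994 (Sun); 20 June 1994 (Mon); 29 June 1994 (Wed); 10 July 1994 (Sun).
6 of the 8 holidays fall on weekdays; the rest are weekends and were already excluded.
Business days: 42 − 6 = 36.

36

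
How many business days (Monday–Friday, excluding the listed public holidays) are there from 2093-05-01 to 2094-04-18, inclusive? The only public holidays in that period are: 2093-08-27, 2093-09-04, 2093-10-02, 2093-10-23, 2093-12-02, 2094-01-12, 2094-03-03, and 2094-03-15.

2093-05-01 is a Friday.
The range spans 353 days (inclusive of both endpoints).
353 = 7 × 50 + 3, so there are 50 full weeks plus 3 extra days.
Each full week contributes 5 weekdays (Mon–Fri): 50 × 5 = 250.
The 3 extra days are Fri, Sat, Sun — 1 of them qualifies.
Total: 250 + 1 = 251.
Holidays: 2093-08-27 (Thu); 2093-09-04 (Fri); 2093-10-02 (Fri); 2093-10-23 (Fri); 2093-12-02 (Wed); 2094-01-12 (Tue); 2094-03-03 (Wed); 2094-03-15 (Mon).
All 8 holidays fall on weekdays, so subtract 8.
Business days: 251 − 8 = 243.

243 business days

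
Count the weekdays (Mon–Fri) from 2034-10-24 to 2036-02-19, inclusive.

346 weekdays

2034-10-24 is a Tuesday.
That's 484 days from start to end, counting both.
484 = 7 × 69 + 1, so there are 69 full weeks plus 1 extra day.
Each full week contributes 5 weekdays (Mon–Fri): 69 × 5 = 345.
The 1 extra day is Tuesday — 1 of them qualifies.
Total: 345 + 1 = 346.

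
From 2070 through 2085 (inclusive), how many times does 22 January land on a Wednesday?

3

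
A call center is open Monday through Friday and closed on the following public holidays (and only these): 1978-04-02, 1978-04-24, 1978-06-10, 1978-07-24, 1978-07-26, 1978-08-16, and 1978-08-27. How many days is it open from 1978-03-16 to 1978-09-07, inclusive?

122

1978-03-16 is a Thursday.
From 1978-03-16 to 1978-09-07 is 176 days inclusive.
176 = 7 × 25 + 1, so there are 25 full weeks plus 1 extra day.
Each full week contributes 5 weekdays (Mon–Fri): 25 × 5 = 125.
The 1 extra day is Thu — 1 of them qualifies.
Total: 125 + 1 = 126.
Holidays: 1978-04-02 (Sun); 1978-04-24 (Mon); 1978-06-10 (Sat); 1978-07-24 (Mon); 1978-07-26 (Wed); 1978-08-16 (Wed); 1978-08-27 (Sun).
4 of the 7 holidays fall on weekdays; the rest are weekends and were already excluded.
Business days: 126 − 4 = 122.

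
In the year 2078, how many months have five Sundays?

A month has five Sundays exactly when Sunday falls within its first (length − 28) days.
Jan: 31 days, starts Sat → 5 of Sat, Sun, Mon ✓
Feb: 28 days, starts Tue → 5 of (none)
Mar: 31 days, starts Tue → 5 of Tue, Wed, Thu
Apr: 30 days, starts Fri → 5 of Fri, Sat
May: 31 days, starts Sun → 5 of Sun, Mon, Tue ✓
Jun: 30 days, starts Wed → 5 of Wed, Thu
Jul: 31 days, starts Fri → 5 of Fri, Sat, Sun ✓
Aug: 31 days, starts Mon → 5 of Mon, Tue, Wed
Sep: 30 days, starts Thu → 5 of Thu, Fri
Oct: 31 days, starts Sat → 5 of Sat, Sun, Mon ✓
Nov: 30 days, starts Tue → 5 of Tue, Wed
Dec: 31 days, starts Thu → 5 of Thu, Fri, Sat
Months with five Sundays: Jan, May, Jul, Oct.

4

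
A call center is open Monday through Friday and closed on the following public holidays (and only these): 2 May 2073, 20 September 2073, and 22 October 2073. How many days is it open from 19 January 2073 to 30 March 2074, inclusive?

310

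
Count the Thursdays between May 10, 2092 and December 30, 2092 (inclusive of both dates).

May 10, 2092 is a Saturday.
From May 10, 2092 to December 30, 2092 is 235 days inclusive.
235 = 7 × 33 + 4, so there are 33 full weeks plus 4 extra days.
Each full week contributes one Thursday: 33 so far.
The 4 extra days are Sat, Sun, Mon, Tue — none qualify.
Total: 33 + 0 = 33.

33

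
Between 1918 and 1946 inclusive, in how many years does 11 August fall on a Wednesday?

Day of week of August 11 in each year:
1918: Sun, 1919: Mon, 1920: Wed ✓, 1921: Thu, 1922: Fri, 1923: Sat, 1924: Mon, 1925: Tue, 1926: Wed ✓, 1927: Thu, 1928: Sat, 1929: Sun, 1930: Mon, 1931: Tue, 1932: Thu, 1933: Fri, 1934: Sat, 1935: Sun, 1936: Tue, 1937: Wed ✓, 1938: Thu, 1939: Fri, 1940: Sun, 1941: Mon, 1942: Tue, 1943: Wed ✓, 1944: Fri, 1945: Sat, 1946: Sun
Wednesdays: 1920, 1926, 1937, 1943.

4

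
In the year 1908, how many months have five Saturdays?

4

A month has five Saturdays exactly when Saturday falls within its first (length − 28) days.
Jan: 31 days, starts Wed → 5 of Wed, Thu, Fri
Feb: 29 days, starts Sat → 5 of Sat ✓
Mar: 31 days, starts Sun → 5 of Sun, Mon, Tue
Apr: 30 days, starts Wed → 5 of Wed, Thu
May: 31 days, starts Fri → 5 of Fri, Sat, Sun ✓
Jun: 30 days, starts Mon → 5 of Mon, Tue
Jul: 31 days, starts Wed → 5 of Wed, Thu, Fri
Aug: 31 days, starts Sat → 5 of Sat, Sun, Mon ✓
Sep: 30 days, starts Tue → 5 of Tue, Wed
Oct: 31 days, starts Thu → 5 of Thu, Fri, Sat ✓
Nov: 30 days, starts Sun → 5 of Sun, Mon
Dec: 31 days, starts Tue → 5 of Tue, Wed, Thu
Months with five Saturdays: Feb, May, Aug, Oct.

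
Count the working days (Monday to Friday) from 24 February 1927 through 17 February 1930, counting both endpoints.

778

24 February 1927 is a Thursday.
That's 1090 days from start to end, counting both.
1090 = 7 × 155 + 5, so there are 155 full weeks plus 5 extra days.
Each full week contributes 5 weekdays (Mon–Fri): 155 × 5 = 775.
The 5 extra days are Thursday, Friday, Saturday, Sunday, Monday — 3 of them qualify.
Total: 775 + 3 = 778.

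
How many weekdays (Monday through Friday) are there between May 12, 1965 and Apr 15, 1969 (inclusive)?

1025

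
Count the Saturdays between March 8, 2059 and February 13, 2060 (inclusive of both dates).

49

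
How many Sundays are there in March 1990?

4

Mar 1, 1990 is a Thursday.
That's 31 days from start to end, counting both.
31 = 7 × 4 + 3, so there are 4 full weeks plus 3 extra days.
Each full week contributes one Sunday: 4 so far.
The 3 extra days are Thu, Fri, Sat — none qualify.
Total: 4 + 0 = 4.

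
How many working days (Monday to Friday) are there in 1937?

January 1, 1937 is a Friday.
The range spans 365 days (inclusive of both endpoints).
365 = 7 × 52 + 1, so there are 52 full weeks plus 1 extra day.
Each full week contributes 5 weekdays (Mon–Fri): 52 × 5 = 260.
The 1 extra day is Friday — 1 of them qualifies.
Total: 260 + 1 = 261.

261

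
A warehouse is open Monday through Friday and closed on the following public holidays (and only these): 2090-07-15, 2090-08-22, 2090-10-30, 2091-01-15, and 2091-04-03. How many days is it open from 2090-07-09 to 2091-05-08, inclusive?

2090-07-09 is a Sunday.
From 2090-07-09 to 2091-05-08 is 304 days inclusive.
304 = 7 × 43 + 3, so there are 43 full weeks plus 3 extra days.
Each full week contributes 5 weekdays (Mon–Fri): 43 × 5 = 215.
The 3 extra days are Sunday, Monday, Tuesday — 2 of them qualify.
Total: 215 + 2 = 217.
Holidays: 2090-07-15 (Sat); 2090-08-22 (Tue); 2090-10-30 (Mon); 2091-01-15 (Mon); 2091-04-03 (Tue).
4 of the 5 holidays fall on weekdays; the rest are weekends and were already excluded.
Business days: 217 − 4 = 213.

213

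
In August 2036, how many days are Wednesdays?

Aug 1, 2036 is a Friday.
The range spans 31 days (inclusive of both endpoints).
31 = 7 × 4 + 3, so there are 4 full weeks plus 3 extra days.
Each full week contributes one Wednesday: 4 so far.
The 3 extra days are Fri, Sat, Sun — none qualify.
Total: 4 + 0 = 4.

4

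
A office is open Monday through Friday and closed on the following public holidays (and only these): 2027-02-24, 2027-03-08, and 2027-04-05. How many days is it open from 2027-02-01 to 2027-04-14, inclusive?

2027-02-01 is a Monday.
That's 73 days from start to end, counting both.
73 = 7 × 10 + 3, so there are 10 full weeks plus 3 extra days.
Each full week contributes 5 weekdays (Mon–Fri): 10 × 5 = 50.
The 3 extra days are Mon, Tue, Wed — 3 of them qualify.
Total: 50 + 3 = 53.
Holidays: 2027-02-24 (Wed); 2027-03-08 (Mon); 2027-04-05 (Mon).
All 3 holidays fall on weekdays, so subtract 3.
Business days: 53 − 3 = 50.

50 working days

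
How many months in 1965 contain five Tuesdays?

A month has five Tuesdays exactly when Tuesday falls within its first (length − 28) days.
Jan: 31 days, starts Fri → 5 of Fri, Sat, Sun
Feb: 28 days, starts Mon → 5 of (none)
Mar: 31 days, starts Mon → 5 of Mon, Tue, Wed ✓
Apr: 30 days, starts Thu → 5 of Thu, Fri
May: 31 days, starts Sat → 5 of Sat, Sun, Mon
Jun: 30 days, starts Tue → 5 of Tue, Wed ✓
Jul: 31 days, starts Thu → 5 of Thu, Fri, Sat
Aug: 31 days, starts Sun → 5 of Sun, Mon, Tue ✓
Sep: 30 days, starts Wed → 5 of Wed, Thu
Oct: 31 days, starts Fri → 5 of Fri, Sat, Sun
Nov: 30 days, starts Mon → 5 of Mon, Tue ✓
Dec: 31 days, starts Wed → 5 of Wed, Thu, Fri
Months with five Tuesdays: Mar, Jun, Aug, Nov.

4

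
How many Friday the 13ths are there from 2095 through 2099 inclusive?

Friday-the-13ths by year:
2095: May
2096: Jan, Apr, Jul
2097: Sep, Dec
2098: Jun
2099: Feb, Mar, Nov

10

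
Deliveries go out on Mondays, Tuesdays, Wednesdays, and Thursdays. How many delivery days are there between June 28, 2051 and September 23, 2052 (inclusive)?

June 28, 2051 is a Wednesday.
That's 454 days from start to end, counting both.
454 = 7 × 64 + 6, so there are 64 full weeks plus 6 extra days.
Each full week contributes 4 days from the set (Mon, Tue, Wed, Thu): 64 × 4 = 256.
The 6 extra days are Wednesday, Thursday, Friday, Saturday, Sunday, Monday — 3 of them qualify.
Total: 256 + 3 = 259.

259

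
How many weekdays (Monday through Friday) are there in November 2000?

22 weekdays

2000-11-01 is a Wednesday.
From 2000-11-01 to 2000-11-30 is 30 days inclusive.
30 = 7 × 4 + 2, so there are 4 full weeks plus 2 extra days.
Each full week contributes 5 weekdays (Mon–Fri): 4 × 5 = 20.
The 2 extra days are Wednesday, Thursday — 2 of them qualify.
Total: 20 + 2 = 22.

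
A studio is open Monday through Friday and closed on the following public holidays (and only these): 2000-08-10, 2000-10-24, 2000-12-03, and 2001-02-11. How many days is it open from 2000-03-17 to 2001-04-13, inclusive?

2000-03-17 is a Friday.
That's 393 days from start to end, counting both.
393 = 7 × 56 + 1, so there are 56 full weeks plus 1 extra day.
Each full week contributes 5 weekdays (Mon–Fri): 56 × 5 = 280.
The 1 extra day is Friday — 1 of them qualifies.
Total: 280 + 1 = 281.
Holidays: 2000-08-10 (Thu); 2000-10-24 (Tue); 2000-12-03 (Sun); 2001-02-11 (Sun).
2 of the 4 holidays fall on weekdays; the rest are weekends and were already excluded.
Business days: 281 − 2 = 279.

279 business days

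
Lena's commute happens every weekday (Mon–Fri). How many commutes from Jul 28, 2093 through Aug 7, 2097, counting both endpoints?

1052

Jul 28, 2093 is a Tuesday.
From Jul 28, 2093 to Aug 7, 2097 is 1472 days inclusive.
1472 = 7 × 210 + 2, so there are 210 full weeks plus 2 extra days.
Each full week contributes 5 weekdays (Mon–Fri): 210 × 5 = 1050.
The 2 extra days are Tue, Wed — 2 of them qualify.
Total: 1050 + 2 = 1052.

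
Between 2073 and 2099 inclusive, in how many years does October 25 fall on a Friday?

Day of week of October 25 in each year:
2073: Wed, 2074: Thu, 2075: Fri ✓, 2076: Sun, 2077: Mon, 2078: Tue, 2079: Wed, 2080: Fri ✓, 2081: Sat, 2082: Sun, 2083: Mon, 2084: Wed, 2085: Thu, 2086: Fri ✓, 2087: Sat, 2088: Mon, 2089: Tue, 2090: Wed, 2091: Thu, 2092: Sat, 2093: Sun, 2094: Mon, 2095: Tue, 2096: Thu, 2097: Fri ✓, 2098: Sat, 2099: Sun
Fridays: 2075, 2080, 2086, 2097.

4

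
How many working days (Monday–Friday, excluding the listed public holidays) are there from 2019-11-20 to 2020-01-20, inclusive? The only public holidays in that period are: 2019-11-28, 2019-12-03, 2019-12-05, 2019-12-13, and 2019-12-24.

2019-11-20 is a Wednesday.
From 2019-11-20 to 2020-01-20 is 62 days inclusive.
62 = 7 × 8 + 6, so there are 8 full weeks plus 6 extra days.
Each full week contributes 5 weekdays (Mon–Fri): 8 × 5 = 40.
The 6 extra days are Wed, Thu, Fri, Sat, Sun, Mon — 4 of them qualify.
Total: 40 + 4 = 44.
Holidays: 2019-11-28 (Thu); 2019-12-03 (Tue); 2019-12-05 (Thu); 2019-12-13 (Fri); 2019-12-24 (Tue).
All 5 holidays fall on weekdays, so subtract 5.
Business days: 44 − 5 = 39.

39 working days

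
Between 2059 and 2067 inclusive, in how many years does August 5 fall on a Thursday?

2

Day of week of August 5 in each year:
2059: Tue, 2060: Thu ✓, 2061: Fri, 2062: Sat, 2063: Sun, 2064: Tue, 2065: Wed, 2066: Thu ✓, 2067: Fri
Thursdays: 2060, 2066.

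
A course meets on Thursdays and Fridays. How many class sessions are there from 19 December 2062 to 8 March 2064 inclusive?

19 December 2062 is a Tuesday.
From 19 December 2062 to 8 March 2064 is 446 days inclusive.
446 = 7 × 63 + 5, so there are 63 full weeks plus 5 extra days.
Each full week contributes 2 days from the set (Thu, Fri): 63 × 2 = 126.
The 5 extra days are Tuesday, Wednesday, Thursday, Friday, Saturday — 2 of them qualify.
Total: 126 + 2 = 128.

128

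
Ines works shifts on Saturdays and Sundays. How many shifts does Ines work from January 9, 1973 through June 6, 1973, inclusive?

January 9, 1973 is a Tuesday.
That's 149 days from start to end, counting both.
149 = 7 × 21 + 2, so there are 21 full weeks plus 2 extra days.
Each full week contributes 2 days from the set (Sat, Sun): 21 × 2 = 42.
The 2 extra days are Tuesday, Wednesday — none qualify.
Total: 42 + 0 = 42.

42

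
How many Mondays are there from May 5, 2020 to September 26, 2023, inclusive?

May 5, 2020 is a Tuesday.
The range spans 1240 days (inclusive of both endpoints).
1240 = 7 × 177 + 1, so there are 177 full weeks plus 1 extra day.
Each full week contributes one Monday: 177 so far.
The 1 extra day is Tuesday — none qualify.
Total: 177 + 0 = 177.

177 Mondays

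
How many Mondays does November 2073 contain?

4

Nov 1, 2073 is a Wednesday.
The range spans 30 days (inclusive of both endpoints).
30 = 7 × 4 + 2, so there are 4 full weeks plus 2 extra days.
Each full week contributes one Monday: 4 so far.
The 2 extra days are Wed, Thu — none qualify.
Total: 4 + 0 = 4.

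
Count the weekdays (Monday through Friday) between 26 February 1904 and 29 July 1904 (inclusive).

111

26 February 1904 is a Friday.
That's 155 days from start to end, counting both.
155 = 7 × 22 + 1, so there are 22 full weeks plus 1 extra day.
Each full week contributes 5 weekdays (Mon–Fri): 22 × 5 = 110.
The 1 extra day is Friday — 1 of them qualifies.
Total: 110 + 1 = 111.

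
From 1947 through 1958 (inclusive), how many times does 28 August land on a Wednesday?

Day of week of August 28 in each year:
1947: Thu, 1948: Sat, 1949: Sun, 1950: Mon, 1951: Tue, 1952: Thu, 1953: Fri, 1954: Sat, 1955: Sun, 1956: Tue, 1957: Wed ✓, 1958: Thu
Wednesdays: 1957.

1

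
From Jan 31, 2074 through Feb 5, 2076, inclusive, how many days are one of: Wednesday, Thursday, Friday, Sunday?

421

Jan 31, 2074 is a Wednesday.
That's 736 days from start to end, counting both.
736 = 7 × 105 + 1, so there are 105 full weeks plus 1 extra day.
Each full week contributes 4 days from the set (Wed, Thu, Fri, Sun): 105 × 4 = 420.
The 1 extra day is Wed — 1 of them qualifies.
Total: 420 + 1 = 421.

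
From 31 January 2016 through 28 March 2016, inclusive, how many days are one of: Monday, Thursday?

17

31 January 2016 is a Sunday.
From 31 January 2016 to 28 March 2016 is 58 days inclusive.
58 = 7 × 8 + 2, so there are 8 full weeks plus 2 extra days.
Each full week contributes 2 days from the set (Mon, Thu): 8 × 2 = 16.
The 2 extra days are Sun, Mon — 1 of them qualifies.
Total: 16 + 1 = 17.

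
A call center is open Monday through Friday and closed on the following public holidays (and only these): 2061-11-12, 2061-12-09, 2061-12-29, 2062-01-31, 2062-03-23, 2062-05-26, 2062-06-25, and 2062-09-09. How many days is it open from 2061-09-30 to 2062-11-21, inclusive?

293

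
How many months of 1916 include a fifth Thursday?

4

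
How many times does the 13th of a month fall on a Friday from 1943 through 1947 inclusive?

7

Friday-the-13ths by year:
1943: Aug
1944: Oct
1945: Apr, Jul
1946: Sep, Dec
1947: Jun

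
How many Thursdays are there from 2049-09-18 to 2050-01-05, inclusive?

2049-09-18 is a Saturday.
The range spans 110 days (inclusive of both endpoints).
110 = 7 × 15 + 5, so there are 15 full weeks plus 5 extra days.
Each full week contributes one Thursday: 15 so far.
The 5 extra days are Saturday, Sunday, Monday, Tuesday, Wednesday — none qualify.
Total: 15 + 0 = 15.

15 Thursdays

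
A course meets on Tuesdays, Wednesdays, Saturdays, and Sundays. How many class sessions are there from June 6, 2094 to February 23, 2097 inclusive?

June 6, 2094 is a Sunday.
The range spans 994 days (inclusive of both endpoints).
994 = 7 × 142, so the span is exactly 142 full weeks.
Each full week contributes 4 days from the set (Tue, Wed, Sat, Sun): 142 × 4 = 568.
Total: 568.

568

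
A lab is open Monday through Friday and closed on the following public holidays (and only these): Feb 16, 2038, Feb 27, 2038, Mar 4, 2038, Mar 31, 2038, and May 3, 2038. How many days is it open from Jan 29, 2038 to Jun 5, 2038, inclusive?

Jan 29, 2038 is a Friday.
The range spans 128 days (inclusive of both endpoints).
128 = 7 × 18 + 2, so there are 18 full weeks plus 2 extra days.
Each full week contributes 5 weekdays (Mon–Fri): 18 × 5 = 90.
The 2 extra days are Friday, Saturday — 1 of them qualifies.
Total: 90 + 1 = 91.
Holidays: Feb 16, 2038 (Tue); Feb 27, 2038 (Sat); Mar 4, 2038 (Thu); Mar 31, 2038 (Wed); May 3, 2038 (Mon).
4 of the 5 holidays fall on weekdays; the rest are weekends and were already excluded.
Business days: 91 − 4 = 87.

87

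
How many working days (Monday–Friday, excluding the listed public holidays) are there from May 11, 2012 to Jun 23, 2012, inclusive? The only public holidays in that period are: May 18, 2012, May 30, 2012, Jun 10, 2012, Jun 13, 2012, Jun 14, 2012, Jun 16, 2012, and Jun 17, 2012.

May 11, 2012 is a Friday.
From May 11, 2012 to Jun 23, 2012 is 44 days inclusive.
44 = 7 × 6 + 2, so there are 6 full weeks plus 2 extra days.
Each full week contributes 5 weekdays (Mon–Fri): 6 × 5 = 30.
The 2 extra days are Friday, Saturday — 1 of them qualifies.
Total: 30 + 1 = 31.
Holidays: May 18, 2012 (Fri); May 30, 2012 (Wed); Jun 10, 2012 (Sun); Jun 13, 2012 (Wed); Jun 14, 2012 (Thu); Jun 16, 2012 (Sat); Jun 17, 2012 (Sun).
4 of the 7 holidays fall on weekdays; the rest are weekends and were already excluded.
Business days: 31 − 4 = 27.

27 working days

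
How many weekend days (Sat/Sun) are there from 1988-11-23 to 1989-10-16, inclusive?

94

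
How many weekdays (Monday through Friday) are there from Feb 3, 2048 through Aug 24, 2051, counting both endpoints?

Feb 3, 2048 is a Monday.
That's 1299 days from start to end, counting both.
1299 = 7 × 185 + 4, so there are 185 full weeks plus 4 extra days.
Each full week contributes 5 weekdays (Mon–Fri): 185 × 5 = 925.
The 4 extra days are Monday, Tuesday, Wednesday, Thursday — 4 of them qualify.
Total: 925 + 4 = 929.

929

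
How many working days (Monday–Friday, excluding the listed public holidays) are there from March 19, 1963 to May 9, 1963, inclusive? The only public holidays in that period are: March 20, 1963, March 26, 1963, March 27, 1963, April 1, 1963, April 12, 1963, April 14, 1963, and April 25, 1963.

32 working days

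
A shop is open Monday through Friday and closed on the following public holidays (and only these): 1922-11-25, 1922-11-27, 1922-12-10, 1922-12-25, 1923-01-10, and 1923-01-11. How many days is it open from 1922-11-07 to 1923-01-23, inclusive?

52

1922-11-07 is a Tuesday.
That's 78 days from start to end, counting both.
78 = 7 × 11 + 1, so there are 11 full weeks plus 1 extra day.
Each full week contributes 5 weekdays (Mon–Fri): 11 × 5 = 55.
The 1 extra day is Tuesday — 1 of them qualifies.
Total: 55 + 1 = 56.
Holidays: 1922-11-25 (Sat); 1922-11-27 (Mon); 1922-12-10 (Sun); 1922-12-25 (Mon); 1923-01-10 (Wed); 1923-01-11 (Thu).
4 of the 6 holidays fall on weekdays; the rest are weekends and were already excluded.
Business days: 56 − 4 = 52.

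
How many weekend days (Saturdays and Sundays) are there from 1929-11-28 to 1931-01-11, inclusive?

118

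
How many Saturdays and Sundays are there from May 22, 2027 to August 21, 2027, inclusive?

27

May 22, 2027 is a Saturday.
The range spans 92 days (inclusive of both endpoints).
92 = 7 × 13 + 1, so there are 13 full weeks plus 1 extra day.
Each full week contributes 2 weekend days (Sat, Sun): 13 × 2 = 26.
The 1 extra day is Sat — 1 of them qualifies.
Total: 26 + 1 = 27.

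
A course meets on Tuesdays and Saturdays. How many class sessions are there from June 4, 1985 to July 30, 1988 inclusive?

330

June 4, 1985 is a Tuesday.
From June 4, 1985 to July 30, 1988 is 1153 days inclusive.
1153 = 7 × 164 + 5, so there are 164 full weeks plus 5 extra days.
Each full week contributes 2 days from the set (Tue, Sat): 164 × 2 = 328.
The 5 extra days are Tue, Wed, Thu, Fri, Sat — 2 of them qualify.
Total: 328 + 2 = 330.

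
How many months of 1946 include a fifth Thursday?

4

A month has five Thursdays exactly when Thursday falls within its first (length − 28) days.
Jan: 31 days, starts Tue → 5 of Tue, Wed, Thu ✓
Feb: 28 days, starts Fri → 5 of (none)
Mar: 31 days, starts Fri → 5 of Fri, Sat, Sun
Apr: 30 days, starts Mon → 5 of Mon, Tue
May: 31 days, starts Wed → 5 of Wed, Thu, Fri ✓
Jun: 30 days, starts Sat → 5 of Sat, Sun
Jul: 31 days, starts Mon → 5 of Mon, Tue, Wed
Aug: 31 days, starts Thu → 5 of Thu, Fri, Sat ✓
Sep: 30 days, starts Sun → 5 of Sun, Mon
Oct: 31 days, starts Tue → 5 of Tue, Wed, Thu ✓
Nov: 30 days, starts Fri → 5 of Fri, Sat
Dec: 31 days, starts Sun → 5 of Sun, Mon, Tue
Months with five Thursdays: Jan, May, Aug, Oct.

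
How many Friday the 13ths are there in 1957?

The 13th falls on a Friday when the month's 13th has weekday Fri.
Jan 13 is Sun; Feb 13 is Wed; Mar 13 is Wed; Apr 13 is Sat; May 13 is Mon; Jun 13 is Thu; Jul 13 is Sat; Aug 13 is Tue; Sep 13 is Fri ✓; Oct 13 is Sun; Nov 13 is Wed; Dec 13 is Fri ✓.
Friday the 13ths: Sep, Dec.

2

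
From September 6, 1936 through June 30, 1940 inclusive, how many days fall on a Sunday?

200

September 6, 1936 is a Sunday.
The range spans 1394 days (inclusive of both endpoints).
1394 = 7 × 199 + 1, so there are 199 full weeks plus 1 extra day.
Each full week contributes one Sunday: 199 so far.
The 1 extra day is Sun — 1 of them qualifies.
Total: 199 + 1 = 200.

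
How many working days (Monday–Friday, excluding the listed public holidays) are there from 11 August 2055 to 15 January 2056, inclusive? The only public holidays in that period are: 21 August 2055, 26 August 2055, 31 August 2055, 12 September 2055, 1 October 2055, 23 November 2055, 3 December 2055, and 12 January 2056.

107

11 August 2055 is a Wednesday.
The range spans 158 days (inclusive of both endpoints).
158 = 7 × 22 + 4, so there are 22 full weeks plus 4 extra days.
Each full week contributes 5 weekdays (Mon–Fri): 22 × 5 = 110.
The 4 extra days are Wed, Thu, Fri, Sat — 3 of them qualify.
Total: 110 + 3 = 113.
Holidays: 21 August 2055 (Sat); 26 August 2055 (Thu); 31 August 2055 (Tue); 12 September 2055 (Sun); 1 October 2055 (Fri); 23 November 2055 (Tue); 3 December 2055 (Fri); 12 January 2056 (Wed).
6 of the 8 holidays fall on weekdays; the rest are weekends and were already excluded.
Business days: 113 − 6 = 107.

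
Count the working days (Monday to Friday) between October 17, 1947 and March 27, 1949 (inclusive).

October 17, 1947 is a Friday.
That's 528 days from start to end, counting both.
528 = 7 × 75 + 3, so there are 75 full weeks plus 3 extra days.
Each full week contributes 5 weekdays (Mon–Fri): 75 × 5 = 375.
The 3 extra days are Fri, Sat, Sun — 1 of them qualifies.
Total: 375 + 1 = 376.

376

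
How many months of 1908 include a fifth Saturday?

A month has five Saturdays exactly when Saturday falls within its first (length − 28) days.
Jan: 31 days, starts Wed → 5 of Wed, Thu, Fri
Feb: 29 days, starts Sat → 5 of Sat ✓
Mar: 31 days, starts Sun → 5 of Sun, Mon, Tue
Apr: 30 days, starts Wed → 5 of Wed, Thu
May: 31 days, starts Fri → 5 of Fri, Sat, Sun ✓
Jun: 30 days, starts Mon → 5 of Mon, Tue
Jul: 31 days, starts Wed → 5 of Wed, Thu, Fri
Aug: 31 days, starts Sat → 5 of Sat, Sun, Mon ✓
Sep: 30 days, starts Tue → 5 of Tue, Wed
Oct: 31 days, starts Thu → 5 of Thu, Fri, Sat ✓
Nov: 30 days, starts Sun → 5 of Sun, Mon
Dec: 31 days, starts Tue → 5 of Tue, Wed, Thu
Months with five Saturdays: Feb, May, Aug, Oct.

4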